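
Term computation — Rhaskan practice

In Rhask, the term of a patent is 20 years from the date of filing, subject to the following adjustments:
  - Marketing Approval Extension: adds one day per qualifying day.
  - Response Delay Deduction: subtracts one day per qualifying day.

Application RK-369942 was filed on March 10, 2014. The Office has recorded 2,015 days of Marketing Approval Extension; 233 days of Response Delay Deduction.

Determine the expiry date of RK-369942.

Base term: filing date + 20 years → 10 March 2034.
Marketing Approval Extension: +2015 days → 15 September 2039.
Response Delay Deduction: −233 days → 25 January 2039.

January 25, 2039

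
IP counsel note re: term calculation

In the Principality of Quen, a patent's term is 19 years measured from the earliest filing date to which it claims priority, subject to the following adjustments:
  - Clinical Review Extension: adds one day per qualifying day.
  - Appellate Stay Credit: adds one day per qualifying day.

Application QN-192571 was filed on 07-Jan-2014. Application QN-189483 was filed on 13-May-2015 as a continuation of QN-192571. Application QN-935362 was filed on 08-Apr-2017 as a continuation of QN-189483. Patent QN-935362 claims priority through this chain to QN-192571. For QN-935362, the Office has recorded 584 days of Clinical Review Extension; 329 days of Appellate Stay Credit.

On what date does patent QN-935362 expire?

2035-07-09

Earliest priority filing: 7 January 2014.
Base term: 7 January 2014 + 19 years → 7 January 2033.
Clinical Review Extension: +584 days → 14 August 2034.
Appellate Stay Credit: +329 days → 9 July 2035.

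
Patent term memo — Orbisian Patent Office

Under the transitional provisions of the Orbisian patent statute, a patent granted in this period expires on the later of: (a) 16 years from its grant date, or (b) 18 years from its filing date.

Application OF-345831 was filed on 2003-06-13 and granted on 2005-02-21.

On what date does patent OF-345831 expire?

(a) grant + 16 years → 21 February 2021.
(b) filing + 18 years → 13 June 2021.
Later of the two: 13 June 2021.

2021-06-13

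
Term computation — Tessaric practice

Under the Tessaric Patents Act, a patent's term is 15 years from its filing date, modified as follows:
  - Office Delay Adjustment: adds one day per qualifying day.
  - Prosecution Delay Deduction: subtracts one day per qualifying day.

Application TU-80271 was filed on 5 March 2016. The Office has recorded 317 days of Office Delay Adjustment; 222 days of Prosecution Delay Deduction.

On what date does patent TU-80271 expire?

Base term: filing date + 15 years → 5 March 2031.
Office Delay Adjustment: +317 days → 16 January 2032.
Prosecution Delay Deduction: −222 days → 8 June 2031.

June 8, 2031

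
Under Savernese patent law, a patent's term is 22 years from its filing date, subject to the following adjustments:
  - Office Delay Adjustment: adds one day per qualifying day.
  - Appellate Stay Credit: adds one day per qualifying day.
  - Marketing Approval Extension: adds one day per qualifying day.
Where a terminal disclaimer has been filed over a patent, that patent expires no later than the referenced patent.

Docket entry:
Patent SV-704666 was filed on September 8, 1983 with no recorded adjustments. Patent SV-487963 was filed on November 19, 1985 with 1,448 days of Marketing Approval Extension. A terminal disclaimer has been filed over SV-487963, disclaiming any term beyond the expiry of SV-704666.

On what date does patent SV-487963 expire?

Natural term of SV-487963:
  Base: filing + 22 years → 19 November 2007.
  Marketing Approval Extension: +1448 days → 6 November 2011.
Expiry of referenced patent SV-704666:
  Base: filing + 22 years → 8 September 2005.
Terminal disclaimer: SV-487963 expires on the earlier of 6 November 2011 and 8 September 2005.

September 8, 2005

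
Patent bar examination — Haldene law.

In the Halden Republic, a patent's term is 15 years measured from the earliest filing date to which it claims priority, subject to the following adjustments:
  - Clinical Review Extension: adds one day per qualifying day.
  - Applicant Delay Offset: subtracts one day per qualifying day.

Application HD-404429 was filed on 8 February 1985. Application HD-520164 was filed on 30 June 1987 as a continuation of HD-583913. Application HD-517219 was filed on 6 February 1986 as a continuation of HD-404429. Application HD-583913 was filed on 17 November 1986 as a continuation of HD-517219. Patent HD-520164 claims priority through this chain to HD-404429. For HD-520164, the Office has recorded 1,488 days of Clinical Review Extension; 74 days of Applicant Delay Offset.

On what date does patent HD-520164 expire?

Earliest priority filing: 8 February 1985.
Base term: 8 February 1985 + 15 years → 8 February 2000.
Clinical Review Extension: +1488 days → 6 March 2004.
Applicant Delay Offset: −74 days → 23 December 2003.

December 23, 2003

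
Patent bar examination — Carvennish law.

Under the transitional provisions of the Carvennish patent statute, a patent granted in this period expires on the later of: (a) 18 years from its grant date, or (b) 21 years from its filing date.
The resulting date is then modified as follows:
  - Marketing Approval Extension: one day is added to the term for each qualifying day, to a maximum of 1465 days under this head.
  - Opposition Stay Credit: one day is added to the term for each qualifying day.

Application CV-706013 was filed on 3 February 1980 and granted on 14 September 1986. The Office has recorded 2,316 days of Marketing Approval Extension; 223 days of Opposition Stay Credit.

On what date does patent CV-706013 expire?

April 29, 2009

(a) grant + 18 years → 14 September 2004.
(b) filing + 21 years → 3 February 2001.
Later of the two: 14 September 2004.
Marketing Approval Extension: 2316 days claimed exceeds the 1465-day cap, so +1465 days → 18 September 2008.
Opposition Stay Credit: +223 days → 29 April 2009.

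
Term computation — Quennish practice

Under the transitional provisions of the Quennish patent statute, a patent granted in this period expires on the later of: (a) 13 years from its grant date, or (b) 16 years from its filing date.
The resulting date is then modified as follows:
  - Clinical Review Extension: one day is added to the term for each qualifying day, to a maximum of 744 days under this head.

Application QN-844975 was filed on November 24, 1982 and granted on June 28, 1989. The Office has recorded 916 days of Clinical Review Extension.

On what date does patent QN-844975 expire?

2004-07-11

(a) grant + 13 years → 28 June 2002.
(b) filing + 16 years → 24 November 1998.
Later of the two: 28 June 2002.
Clinical Review Extension: 916 days claimed exceeds the 744-day cap, so +744 days → 11 July 2004.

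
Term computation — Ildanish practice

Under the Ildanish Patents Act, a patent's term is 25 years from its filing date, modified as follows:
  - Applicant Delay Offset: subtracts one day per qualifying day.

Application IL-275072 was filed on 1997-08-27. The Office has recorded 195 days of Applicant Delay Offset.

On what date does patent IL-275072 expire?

2022-02-13

Base term: filing date + 25 years → 27 August 2022.
Applicant Delay Offset: −195 days → 13 February 2022.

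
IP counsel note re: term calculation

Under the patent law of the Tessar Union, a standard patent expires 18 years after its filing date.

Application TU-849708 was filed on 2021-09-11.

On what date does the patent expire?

Filing date + 18 years → 11 September 2039.

September 11, 2039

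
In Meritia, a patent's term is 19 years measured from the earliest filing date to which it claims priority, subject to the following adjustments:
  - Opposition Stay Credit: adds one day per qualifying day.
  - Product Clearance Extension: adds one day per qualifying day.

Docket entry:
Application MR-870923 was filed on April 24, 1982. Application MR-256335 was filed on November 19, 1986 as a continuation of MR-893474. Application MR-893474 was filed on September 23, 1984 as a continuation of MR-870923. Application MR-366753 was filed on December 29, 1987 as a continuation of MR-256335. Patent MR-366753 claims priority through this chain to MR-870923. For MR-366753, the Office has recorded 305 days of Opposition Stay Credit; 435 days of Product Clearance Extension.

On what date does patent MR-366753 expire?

May 4, 2003

Earliest priority filing: 24 April 1982.
Base term: 24 April 1982 + 19 years → 24 April 2001.
Opposition Stay Credit: +305 days → 23 February 2002.
Product Clearance Extension: +435 days → 4 May 2003.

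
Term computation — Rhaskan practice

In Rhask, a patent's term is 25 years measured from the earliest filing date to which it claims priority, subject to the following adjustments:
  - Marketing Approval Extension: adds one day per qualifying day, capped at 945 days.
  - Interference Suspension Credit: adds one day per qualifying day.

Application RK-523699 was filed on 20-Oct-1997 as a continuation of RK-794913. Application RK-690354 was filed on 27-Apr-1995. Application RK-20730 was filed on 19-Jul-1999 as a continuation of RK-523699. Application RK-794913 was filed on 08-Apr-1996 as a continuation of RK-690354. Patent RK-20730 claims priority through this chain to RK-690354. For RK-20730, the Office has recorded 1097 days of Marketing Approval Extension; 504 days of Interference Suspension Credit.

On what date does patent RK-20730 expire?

April 15, 2024

Earliest priority filing: 27 April 1995.
Base term: 27 April 1995 + 25 years → 27 April 2020.
Marketing Approval Extension: 1097 days claimed exceeds the 945-day cap, so +945 days → 28 November 2022.
Interference Suspension Credit: +504 days → 15 April 2024.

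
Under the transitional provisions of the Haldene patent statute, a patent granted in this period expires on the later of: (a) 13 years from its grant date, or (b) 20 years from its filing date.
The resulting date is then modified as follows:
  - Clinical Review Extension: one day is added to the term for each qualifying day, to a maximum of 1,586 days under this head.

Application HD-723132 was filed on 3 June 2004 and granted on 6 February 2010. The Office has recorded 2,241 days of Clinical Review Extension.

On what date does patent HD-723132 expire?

October 6, 2028

(a) grant + 13 years → 6 February 2023.
(b) filing + 20 years → 3 June 2024.
Later of the two: 3 June 2024.
Clinical Review Extension: 2241 days claimed exceeds the 1586-day cap, so +1586 days → 6 October 2028.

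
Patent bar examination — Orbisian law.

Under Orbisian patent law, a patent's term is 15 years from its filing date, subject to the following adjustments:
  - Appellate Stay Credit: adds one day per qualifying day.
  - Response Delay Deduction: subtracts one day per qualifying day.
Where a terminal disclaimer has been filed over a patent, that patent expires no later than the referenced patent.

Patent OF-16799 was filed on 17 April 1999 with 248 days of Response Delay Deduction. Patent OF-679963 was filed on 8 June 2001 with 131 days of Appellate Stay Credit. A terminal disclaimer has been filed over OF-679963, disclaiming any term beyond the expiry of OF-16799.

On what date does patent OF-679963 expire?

Natural term of OF-679963:
  Base: filing + 15 years → 8 June 2016.
  Appellate Stay Credit: +131 days → 17 October 2016.
Expiry of referenced patent OF-16799:
  Base: filing + 15 years → 17 April 2014.
  Response Delay Deduction: −248 days → 12 August 2013.
Terminal disclaimer: OF-679963 expires on the earlier of 17 October 2016 and 12 August 2013.

August 12, 2013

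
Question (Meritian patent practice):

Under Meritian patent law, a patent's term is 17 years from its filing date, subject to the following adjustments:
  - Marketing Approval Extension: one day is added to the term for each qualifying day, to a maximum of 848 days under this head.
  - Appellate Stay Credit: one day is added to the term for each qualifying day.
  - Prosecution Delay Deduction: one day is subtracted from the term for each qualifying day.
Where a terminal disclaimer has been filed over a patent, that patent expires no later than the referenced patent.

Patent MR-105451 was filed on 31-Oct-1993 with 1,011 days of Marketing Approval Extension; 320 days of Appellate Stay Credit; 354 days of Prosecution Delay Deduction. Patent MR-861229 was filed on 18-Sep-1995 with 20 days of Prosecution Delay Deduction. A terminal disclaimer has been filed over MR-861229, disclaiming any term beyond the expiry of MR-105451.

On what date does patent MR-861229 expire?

Natural term of MR-861229:
  Base: filing + 17 years → 18 September 2012.
  Prosecution Delay Deduction: −20 days → 29 August 2012.
Expiry of referenced patent MR-105451:
  Base: filing + 17 years → 31 October 2010.
  Marketing Approval Extension: 1011 days claimed exceeds the 848-day cap, so +848 days → 25 February 2013.
  Appellate Stay Credit: +320 days → 11 January 2014.
  Prosecution Delay Deduction: −354 days → 22 January 2013.
Terminal disclaimer: MR-861229 expires on the earlier of 29 August 2012 and 22 January 2013.

August 29, 2012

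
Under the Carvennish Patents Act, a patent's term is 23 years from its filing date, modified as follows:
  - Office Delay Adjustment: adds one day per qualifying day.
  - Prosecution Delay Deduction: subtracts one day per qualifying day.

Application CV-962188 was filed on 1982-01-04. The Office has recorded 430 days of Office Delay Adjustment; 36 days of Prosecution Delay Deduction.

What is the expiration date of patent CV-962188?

2006-02-02

Base term: filing date + 23 years → 4 January 2005.
Office Delay Adjustment: +430 days → 10 March 2006.
Prosecution Delay Deduction: −36 days → 2 February 2006.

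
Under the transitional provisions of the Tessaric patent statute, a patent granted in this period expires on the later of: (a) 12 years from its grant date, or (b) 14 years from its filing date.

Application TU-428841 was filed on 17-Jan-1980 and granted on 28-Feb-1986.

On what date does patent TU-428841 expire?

1998-02-28

(a) grant + 12 years → 28 February 1998.
(b) filing + 14 years → 17 January 1994.
Later of the two: 28 February 1998.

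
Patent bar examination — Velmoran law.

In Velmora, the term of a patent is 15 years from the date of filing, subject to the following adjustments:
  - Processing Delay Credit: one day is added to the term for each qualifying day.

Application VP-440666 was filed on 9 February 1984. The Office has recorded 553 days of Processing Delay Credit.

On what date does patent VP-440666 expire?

Base term: filing date + 15 years → 9 February 1999.
Processing Delay Credit: +553 days → 15 August 2000.

August 15, 2000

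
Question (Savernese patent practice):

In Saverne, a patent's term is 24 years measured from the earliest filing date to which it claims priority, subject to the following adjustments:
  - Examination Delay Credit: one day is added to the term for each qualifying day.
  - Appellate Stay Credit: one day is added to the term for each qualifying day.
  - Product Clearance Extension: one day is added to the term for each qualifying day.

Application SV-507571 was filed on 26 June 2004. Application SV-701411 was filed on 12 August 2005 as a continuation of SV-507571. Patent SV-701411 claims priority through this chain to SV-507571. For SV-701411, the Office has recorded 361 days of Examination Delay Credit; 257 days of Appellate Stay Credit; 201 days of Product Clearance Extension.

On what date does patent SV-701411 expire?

Earliest priority filing: 26 June 2004.
Base term: 26 June 2004 + 24 years → 26 June 2028.
Examination Delay Credit: +361 days → 22 June 2029.
Appellate Stay Credit: +257 days → 6 March 2030.
Product Clearance Extension: +201 days → 23 September 2030.

September 23, 2030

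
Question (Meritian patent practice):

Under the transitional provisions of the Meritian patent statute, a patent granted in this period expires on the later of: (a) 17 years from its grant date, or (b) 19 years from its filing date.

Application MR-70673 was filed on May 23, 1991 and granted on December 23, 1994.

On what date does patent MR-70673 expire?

2011-12-23

(a) grant + 17 years → 23 December 2011.
(b) filing + 19 years → 23 May 2010.
Later of the two: 23 December 2011.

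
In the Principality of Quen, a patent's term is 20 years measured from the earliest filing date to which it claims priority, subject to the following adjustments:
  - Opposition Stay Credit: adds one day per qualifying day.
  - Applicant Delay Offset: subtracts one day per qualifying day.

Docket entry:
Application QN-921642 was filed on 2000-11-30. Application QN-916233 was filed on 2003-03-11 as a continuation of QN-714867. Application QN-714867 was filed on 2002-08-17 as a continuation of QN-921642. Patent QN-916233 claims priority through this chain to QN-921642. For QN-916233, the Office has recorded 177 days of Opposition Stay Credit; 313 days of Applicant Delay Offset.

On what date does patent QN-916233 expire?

Earliest priority filing: 30 November 2000.
Base term: 30 November 2000 + 20 years → 30 November 2020.
Opposition Stay Credit: +177 days → 26 May 2021.
Applicant Delay Offset: −313 days → 17 July 2020.

2020-07-17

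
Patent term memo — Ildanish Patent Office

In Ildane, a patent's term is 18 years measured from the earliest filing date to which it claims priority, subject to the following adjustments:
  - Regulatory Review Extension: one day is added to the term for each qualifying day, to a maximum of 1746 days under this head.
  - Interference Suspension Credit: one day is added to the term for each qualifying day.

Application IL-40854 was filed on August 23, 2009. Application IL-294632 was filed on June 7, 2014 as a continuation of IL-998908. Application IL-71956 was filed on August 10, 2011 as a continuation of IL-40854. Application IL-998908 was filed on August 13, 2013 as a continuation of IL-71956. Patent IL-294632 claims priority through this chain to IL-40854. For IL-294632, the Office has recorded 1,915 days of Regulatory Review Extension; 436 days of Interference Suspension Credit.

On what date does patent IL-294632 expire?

August 13, 2033

Earliest priority filing: 23 August 2009.
Base term: 23 August 2009 + 18 years → 23 August 2027.
Regulatory Review Extension: 1915 days claimed exceeds the 1746-day cap, so +1746 days → 3 June 2032.
Interference Suspension Credit: +436 days → 13 August 2033.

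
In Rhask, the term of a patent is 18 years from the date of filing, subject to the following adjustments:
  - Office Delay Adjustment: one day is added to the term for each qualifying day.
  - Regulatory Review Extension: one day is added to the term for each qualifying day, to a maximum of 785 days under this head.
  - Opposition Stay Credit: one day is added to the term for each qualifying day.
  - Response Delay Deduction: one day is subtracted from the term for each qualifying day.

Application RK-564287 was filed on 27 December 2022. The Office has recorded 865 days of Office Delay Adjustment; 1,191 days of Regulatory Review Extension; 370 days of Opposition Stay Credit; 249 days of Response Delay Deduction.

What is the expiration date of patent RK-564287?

Base term: filing date + 18 years → 27 December 2040.
Office Delay Adjustment: +865 days → 11 May 2043.
Regulatory Review Extension: 1191 days claimed exceeds the 785-day cap, so +785 days → 4 July 2045.
Opposition Stay Credit: +370 days → 9 July 2046.
Response Delay Deduction: −249 days → 2 November 2045.

2045-11-02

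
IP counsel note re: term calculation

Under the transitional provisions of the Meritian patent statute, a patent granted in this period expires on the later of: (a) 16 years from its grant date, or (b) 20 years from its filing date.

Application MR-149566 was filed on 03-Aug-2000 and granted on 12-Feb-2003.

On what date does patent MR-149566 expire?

August 3, 2020

(a) grant + 16 years → 12 February 2019.
(b) filing + 20 years → 3 August 2020.
Later of the two: 3 August 2020.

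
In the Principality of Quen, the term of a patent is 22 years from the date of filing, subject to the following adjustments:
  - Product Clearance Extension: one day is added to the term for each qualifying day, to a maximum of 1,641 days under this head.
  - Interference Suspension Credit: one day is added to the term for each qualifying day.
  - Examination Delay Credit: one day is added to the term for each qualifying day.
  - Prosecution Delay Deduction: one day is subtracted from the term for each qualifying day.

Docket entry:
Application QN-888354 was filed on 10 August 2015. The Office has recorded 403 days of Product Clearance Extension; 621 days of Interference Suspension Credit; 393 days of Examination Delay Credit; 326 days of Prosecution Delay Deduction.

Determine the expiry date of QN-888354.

Base term: filing date + 22 years → 10 August 2037.
Product Clearance Extension: 403 days (within the 1641-day cap) → +403 days → 17 September 2038.
Interference Suspension Credit: +621 days → 30 May 2040.
Examination Delay Credit: +393 days → 27 June 2041.
Prosecution Delay Deduction: −326 days → 5 August 2040.

2040-08-05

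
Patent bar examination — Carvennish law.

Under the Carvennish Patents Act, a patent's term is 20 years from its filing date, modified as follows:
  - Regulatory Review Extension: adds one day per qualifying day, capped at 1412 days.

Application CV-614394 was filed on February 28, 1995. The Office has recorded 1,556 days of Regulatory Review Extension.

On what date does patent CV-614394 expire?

2019-01-10

Base term: filing date + 20 years → 28 February 2015.
Regulatory Review Extension: 1556 days claimed exceeds the 1412-day cap, so +1412 days → 10 January 2019.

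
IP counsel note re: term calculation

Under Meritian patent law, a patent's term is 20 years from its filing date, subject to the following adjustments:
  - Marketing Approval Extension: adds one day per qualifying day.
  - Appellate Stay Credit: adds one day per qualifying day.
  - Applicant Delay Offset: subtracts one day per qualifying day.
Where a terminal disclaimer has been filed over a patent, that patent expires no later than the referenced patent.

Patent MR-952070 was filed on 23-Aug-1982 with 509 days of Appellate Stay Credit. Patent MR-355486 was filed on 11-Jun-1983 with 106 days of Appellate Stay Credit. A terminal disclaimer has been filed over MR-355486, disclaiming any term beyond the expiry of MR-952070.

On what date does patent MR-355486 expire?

Natural term of MR-355486:
  Base: filing + 20 years → 11 June 2003.
  Appellate Stay Credit: +106 days → 25 September 2003.
Expiry of referenced patent MR-952070:
  Base: filing + 20 years → 23 August 2002.
  Appellate Stay Credit: +509 days → 14 January 2004.
Terminal disclaimer: MR-355486 expires on the earlier of 25 September 2003 and 14 January 2004.

2003-09-25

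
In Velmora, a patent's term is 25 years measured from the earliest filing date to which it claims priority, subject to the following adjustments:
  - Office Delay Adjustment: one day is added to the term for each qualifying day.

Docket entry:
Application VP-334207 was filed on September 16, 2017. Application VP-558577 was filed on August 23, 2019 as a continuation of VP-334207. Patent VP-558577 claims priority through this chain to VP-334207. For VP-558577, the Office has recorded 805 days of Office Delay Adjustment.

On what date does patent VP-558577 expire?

November 29, 2044

Earliest priority filing: 16 September 2017.
Base term: 16 September 2017 + 25 years → 16 September 2042.
Office Delay Adjustment: +805 days → 29 November 2044.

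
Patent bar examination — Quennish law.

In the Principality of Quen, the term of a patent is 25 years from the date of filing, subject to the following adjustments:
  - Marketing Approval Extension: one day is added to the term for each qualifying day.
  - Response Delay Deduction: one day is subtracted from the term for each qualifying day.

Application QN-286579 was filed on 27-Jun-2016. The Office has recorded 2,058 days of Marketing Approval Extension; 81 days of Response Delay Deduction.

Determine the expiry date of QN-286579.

Base term: filing date + 25 years → 27 June 2041.
Marketing Approval Extension: +2058 days → 14 February 2047.
Response Delay Deduction: −81 days → 25 November 2046.

2046-11-25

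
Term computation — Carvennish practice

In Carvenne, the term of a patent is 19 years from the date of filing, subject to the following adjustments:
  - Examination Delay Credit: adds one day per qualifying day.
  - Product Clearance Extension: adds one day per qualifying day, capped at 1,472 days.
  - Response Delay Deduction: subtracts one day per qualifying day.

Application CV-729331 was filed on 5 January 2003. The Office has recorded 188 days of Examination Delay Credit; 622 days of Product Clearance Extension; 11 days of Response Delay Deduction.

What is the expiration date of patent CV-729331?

March 14, 2024

Base term: filing date + 19 years → 5 January 2022.
Examination Delay Credit: +188 days → 12 July 2022.
Product Clearance Extension: 622 days (within the 1472-day cap) → +622 days → 25 March 2024.
Response Delay Deduction: −11 days → 14 March 2024.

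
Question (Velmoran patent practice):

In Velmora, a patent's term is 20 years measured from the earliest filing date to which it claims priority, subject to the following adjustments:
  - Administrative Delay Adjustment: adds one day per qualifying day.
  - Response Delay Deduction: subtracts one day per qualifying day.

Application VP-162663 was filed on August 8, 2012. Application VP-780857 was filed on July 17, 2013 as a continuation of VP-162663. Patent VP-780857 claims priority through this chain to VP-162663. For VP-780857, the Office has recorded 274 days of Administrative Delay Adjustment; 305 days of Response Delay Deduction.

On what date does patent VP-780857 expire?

July 8, 2032

Earliest priority filing: 8 August 2012.
Base term: 8 August 2012 + 20 years → 8 August 2032.
Administrative Delay Adjustment: +274 days → 9 May 2033.
Response Delay Deduction: −305 days → 8 July 2032.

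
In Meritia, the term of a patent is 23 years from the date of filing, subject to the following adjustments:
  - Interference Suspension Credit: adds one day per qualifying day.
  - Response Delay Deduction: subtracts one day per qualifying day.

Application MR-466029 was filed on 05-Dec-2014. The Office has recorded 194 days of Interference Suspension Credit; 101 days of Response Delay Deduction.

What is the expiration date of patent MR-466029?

Base term: filing date + 23 years → 5 December 2037.
Interference Suspension Credit: +194 days → 17 June 2038.
Response Delay Deduction: −101 days → 8 March 2038.

March 8, 2038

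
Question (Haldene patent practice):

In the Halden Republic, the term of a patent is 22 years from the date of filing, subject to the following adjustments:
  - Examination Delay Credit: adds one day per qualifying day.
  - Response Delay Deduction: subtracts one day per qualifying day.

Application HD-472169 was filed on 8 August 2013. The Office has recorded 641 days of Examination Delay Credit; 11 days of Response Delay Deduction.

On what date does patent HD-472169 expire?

2037-04-29

Base term: filing date + 22 years → 8 August 2035.
Examination Delay Credit: +641 days → 10 May 2037.
Response Delay Deduction: −11 days → 29 April 2037.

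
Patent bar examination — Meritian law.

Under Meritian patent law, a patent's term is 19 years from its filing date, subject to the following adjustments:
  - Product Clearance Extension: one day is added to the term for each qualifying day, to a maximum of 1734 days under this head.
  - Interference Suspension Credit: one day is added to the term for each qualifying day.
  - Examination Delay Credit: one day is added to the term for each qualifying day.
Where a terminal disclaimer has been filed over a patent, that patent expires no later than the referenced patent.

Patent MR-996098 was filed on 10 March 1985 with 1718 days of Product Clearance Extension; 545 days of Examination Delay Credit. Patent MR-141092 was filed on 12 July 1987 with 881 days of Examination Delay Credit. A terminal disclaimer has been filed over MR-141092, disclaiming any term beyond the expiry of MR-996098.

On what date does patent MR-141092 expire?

Natural term of MR-141092:
  Base: filing + 19 years → 12 July 2006.
  Examination Delay Credit: +881 days → 9 December 2008.
Expiry of referenced patent MR-996098:
  Base: filing + 19 years → 10 March 2004.
  Product Clearance Extension: 1718 days (within the 1734-day cap) → +1718 days → 22 November 2008.
  Examination Delay Credit: +545 days → 21 May 2010.
Terminal disclaimer: MR-141092 expires on the earlier of 9 December 2008 and 21 May 2010.

2008-12-09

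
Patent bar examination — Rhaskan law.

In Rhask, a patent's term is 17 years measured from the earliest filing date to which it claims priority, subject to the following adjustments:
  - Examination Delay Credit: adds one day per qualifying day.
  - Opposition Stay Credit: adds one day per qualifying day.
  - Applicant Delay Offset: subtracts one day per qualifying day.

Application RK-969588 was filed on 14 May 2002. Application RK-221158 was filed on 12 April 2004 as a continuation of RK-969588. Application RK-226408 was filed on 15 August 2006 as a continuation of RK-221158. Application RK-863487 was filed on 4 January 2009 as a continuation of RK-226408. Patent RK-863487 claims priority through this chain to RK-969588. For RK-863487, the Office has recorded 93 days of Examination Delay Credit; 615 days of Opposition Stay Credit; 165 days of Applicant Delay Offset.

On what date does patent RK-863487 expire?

Earliest priority filing: 14 May 2002.
Base term: 14 May 2002 + 17 years → 14 May 2019.
Examination Delay Credit: +93 days → 15 August 2019.
Opposition Stay Credit: +615 days → 21 April 2021.
Applicant Delay Offset: −165 days → 7 November 2020.

November 7, 2020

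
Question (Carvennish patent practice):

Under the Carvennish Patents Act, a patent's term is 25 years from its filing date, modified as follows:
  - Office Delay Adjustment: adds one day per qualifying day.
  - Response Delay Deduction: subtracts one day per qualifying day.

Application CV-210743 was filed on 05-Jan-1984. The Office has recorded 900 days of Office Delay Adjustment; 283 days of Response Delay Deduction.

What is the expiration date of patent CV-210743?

September 14, 2010

Base term: filing date + 25 years → 5 January 2009.
Office Delay Adjustment: +900 days → 24 June 2011.
Response Delay Deduction: −283 days → 14 September 2010.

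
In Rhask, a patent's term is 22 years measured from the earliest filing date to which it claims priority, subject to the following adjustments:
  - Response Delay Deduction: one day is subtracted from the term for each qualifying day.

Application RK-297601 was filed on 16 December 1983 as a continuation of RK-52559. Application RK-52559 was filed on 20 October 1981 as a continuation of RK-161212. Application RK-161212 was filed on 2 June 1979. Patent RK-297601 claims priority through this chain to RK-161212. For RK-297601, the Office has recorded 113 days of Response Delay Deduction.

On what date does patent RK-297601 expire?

Earliest priority filing: 2 June 1979.
Base term: 2 June 1979 + 22 years → 2 June 2001.
Response Delay Deduction: −113 days → 9 February 2001.

2001-02-09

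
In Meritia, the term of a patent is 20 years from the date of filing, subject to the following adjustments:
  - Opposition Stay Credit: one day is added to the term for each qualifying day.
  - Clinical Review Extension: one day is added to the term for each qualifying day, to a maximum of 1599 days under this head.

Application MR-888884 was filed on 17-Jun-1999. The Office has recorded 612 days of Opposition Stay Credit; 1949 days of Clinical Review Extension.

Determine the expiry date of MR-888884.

Base term: filing date + 20 years → 17 June 2019.
Opposition Stay Credit: +612 days → 18 February 2021.
Clinical Review Extension: 1949 days claimed exceeds the 1599-day cap, so +1599 days → 6 July 2025.

2025-07-06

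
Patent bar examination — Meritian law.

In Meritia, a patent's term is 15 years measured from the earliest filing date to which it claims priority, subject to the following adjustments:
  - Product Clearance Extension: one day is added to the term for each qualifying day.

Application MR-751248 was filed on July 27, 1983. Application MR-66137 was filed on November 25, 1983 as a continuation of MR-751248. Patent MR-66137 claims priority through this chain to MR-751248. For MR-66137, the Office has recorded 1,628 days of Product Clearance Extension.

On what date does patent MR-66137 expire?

2003-01-10

Earliest priority filing: 27 July 1983.
Base term: 27 July 1983 + 15 years → 27 July 1998.
Product Clearance Extension: +1628 days → 10 January 2003.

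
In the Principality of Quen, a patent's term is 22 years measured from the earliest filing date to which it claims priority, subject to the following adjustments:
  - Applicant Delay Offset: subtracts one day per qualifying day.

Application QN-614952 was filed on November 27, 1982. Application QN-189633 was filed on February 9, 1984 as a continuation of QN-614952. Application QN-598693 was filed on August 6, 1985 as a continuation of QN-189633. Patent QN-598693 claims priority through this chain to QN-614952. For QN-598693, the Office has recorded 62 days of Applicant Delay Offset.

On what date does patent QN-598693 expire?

2004-09-26

Earliest priority filing: 27 November 1982.
Base term: 27 November 1982 + 22 years → 27 November 2004.
Applicant Delay Offset: −62 days → 26 September 2004.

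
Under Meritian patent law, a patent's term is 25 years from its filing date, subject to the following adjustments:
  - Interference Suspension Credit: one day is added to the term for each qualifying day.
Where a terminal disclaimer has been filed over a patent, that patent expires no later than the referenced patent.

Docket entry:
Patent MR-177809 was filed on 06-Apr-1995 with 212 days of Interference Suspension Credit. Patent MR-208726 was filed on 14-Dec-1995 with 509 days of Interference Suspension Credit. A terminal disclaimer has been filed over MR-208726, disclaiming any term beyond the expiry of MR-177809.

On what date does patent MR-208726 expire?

2020-11-04

Natural term of MR-208726:
  Base: filing + 25 years → 14 December 2020.
  Interference Suspension Credit: +509 days → 7 May 2022.
Expiry of referenced patent MR-177809:
  Base: filing + 25 years → 6 April 2020.
  Interference Suspension Credit: +212 days → 4 November 2020.
Terminal disclaimer: MR-208726 expires on the earlier of 7 May 2022 and 4 November 2020.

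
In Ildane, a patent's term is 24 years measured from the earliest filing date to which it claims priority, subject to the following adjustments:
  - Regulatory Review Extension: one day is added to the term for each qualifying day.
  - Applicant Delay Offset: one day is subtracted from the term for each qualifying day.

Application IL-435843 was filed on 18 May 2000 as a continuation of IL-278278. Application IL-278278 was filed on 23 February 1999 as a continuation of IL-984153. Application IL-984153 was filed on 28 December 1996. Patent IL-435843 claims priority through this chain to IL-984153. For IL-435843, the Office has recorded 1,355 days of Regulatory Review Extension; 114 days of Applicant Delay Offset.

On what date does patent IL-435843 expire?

2024-05-22

Earliest priority filing: 28 December 1996.
Base term: 28 December 1996 + 24 years → 28 December 2020.
Regulatory Review Extension: +1355 days → 13 September 2024.
Applicant Delay Offset: −114 days → 22 May 2024.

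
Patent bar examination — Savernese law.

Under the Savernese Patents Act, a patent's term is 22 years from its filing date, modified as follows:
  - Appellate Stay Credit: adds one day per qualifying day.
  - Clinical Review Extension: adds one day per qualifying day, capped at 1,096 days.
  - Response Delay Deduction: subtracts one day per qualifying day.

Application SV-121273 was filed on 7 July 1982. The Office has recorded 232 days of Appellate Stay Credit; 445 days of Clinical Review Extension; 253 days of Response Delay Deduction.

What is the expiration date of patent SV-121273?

2005-09-04

Base term: filing date + 22 years → 7 July 2004.
Appellate Stay Credit: +232 days → 24 February 2005.
Clinical Review Extension: 445 days (within the 1096-day cap) → +445 days → 15 May 2006.
Response Delay Deduction: −253 days → 4 September 2005.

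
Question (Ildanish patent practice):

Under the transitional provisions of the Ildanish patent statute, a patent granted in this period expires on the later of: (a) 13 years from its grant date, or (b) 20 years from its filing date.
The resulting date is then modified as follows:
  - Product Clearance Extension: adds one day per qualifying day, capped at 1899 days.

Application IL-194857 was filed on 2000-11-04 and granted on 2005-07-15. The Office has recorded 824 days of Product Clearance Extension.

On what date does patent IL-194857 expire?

February 6, 2023

(a) grant + 13 years → 15 July 2018.
(b) filing + 20 years → 4 November 2020.
Later of the two: 4 November 2020.
Product Clearance Extension: 824 days (within the 1899-day cap) → +824 days → 6 February 2023.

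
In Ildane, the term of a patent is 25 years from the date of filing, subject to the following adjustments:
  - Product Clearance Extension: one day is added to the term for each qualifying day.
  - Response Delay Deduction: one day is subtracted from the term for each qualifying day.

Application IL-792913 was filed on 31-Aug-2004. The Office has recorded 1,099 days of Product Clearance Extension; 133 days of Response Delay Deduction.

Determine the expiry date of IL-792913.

Base term: filing date + 25 years → 31 August 2029.
Product Clearance Extension: +1099 days → 3 September 2032.
Response Delay Deduction: −133 days → 23 April 2032.

April 23, 2032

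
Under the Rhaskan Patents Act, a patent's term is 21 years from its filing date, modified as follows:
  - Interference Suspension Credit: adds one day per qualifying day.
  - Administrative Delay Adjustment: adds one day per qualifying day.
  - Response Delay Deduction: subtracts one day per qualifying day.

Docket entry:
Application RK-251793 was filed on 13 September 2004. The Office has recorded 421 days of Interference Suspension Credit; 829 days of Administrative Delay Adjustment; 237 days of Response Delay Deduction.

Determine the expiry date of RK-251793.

2028-06-22

Base term: filing date + 21 years → 13 September 2025.
Interference Suspension Credit: +421 days → 8 November 2026.
Administrative Delay Adjustment: +829 days → 14 February 2029.
Response Delay Deduction: −237 days → 22 June 2028.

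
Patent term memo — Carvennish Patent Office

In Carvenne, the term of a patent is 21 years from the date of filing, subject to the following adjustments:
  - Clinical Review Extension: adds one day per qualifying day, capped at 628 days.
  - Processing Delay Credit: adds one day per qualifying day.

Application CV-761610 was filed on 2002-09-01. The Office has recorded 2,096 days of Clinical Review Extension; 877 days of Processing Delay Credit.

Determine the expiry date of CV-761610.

Base term: filing date + 21 years → 1 September 2023.
Clinical Review Extension: 2096 days claimed exceeds the 628-day cap, so +628 days → 21 May 2025.
Processing Delay Credit: +877 days → 15 October 2027.

2027-10-15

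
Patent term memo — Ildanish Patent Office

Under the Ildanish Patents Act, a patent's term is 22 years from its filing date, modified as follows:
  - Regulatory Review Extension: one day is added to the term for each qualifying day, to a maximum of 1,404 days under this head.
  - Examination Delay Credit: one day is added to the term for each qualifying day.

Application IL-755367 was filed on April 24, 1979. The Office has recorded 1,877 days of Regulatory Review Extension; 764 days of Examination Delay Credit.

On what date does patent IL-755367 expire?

Base term: filing date + 22 years → 24 April 2001.
Regulatory Review Extension: 1877 days claimed exceeds the 1404-day cap, so +1404 days → 26 February 2005.
Examination Delay Credit: +764 days → 1 April 2007.

2007-04-01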